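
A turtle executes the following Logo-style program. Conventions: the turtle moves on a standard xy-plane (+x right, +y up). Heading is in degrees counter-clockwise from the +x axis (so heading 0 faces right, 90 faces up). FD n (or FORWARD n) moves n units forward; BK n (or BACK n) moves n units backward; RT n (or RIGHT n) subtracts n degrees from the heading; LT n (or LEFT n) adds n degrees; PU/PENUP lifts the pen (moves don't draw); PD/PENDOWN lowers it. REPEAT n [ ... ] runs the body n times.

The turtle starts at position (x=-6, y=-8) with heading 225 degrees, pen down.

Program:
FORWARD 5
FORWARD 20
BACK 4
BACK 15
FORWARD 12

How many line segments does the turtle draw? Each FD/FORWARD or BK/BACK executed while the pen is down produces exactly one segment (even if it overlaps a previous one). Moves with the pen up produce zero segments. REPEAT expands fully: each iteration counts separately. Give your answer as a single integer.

Executing turtle program step by step:
Start: pos=(-6,-8), heading=225, pen down
FD 5: (-6,-8) -> (-9.536,-11.536) [heading=225, draw]
FD 20: (-9.536,-11.536) -> (-23.678,-25.678) [heading=225, draw]
BK 4: (-23.678,-25.678) -> (-20.849,-22.849) [heading=225, draw]
BK 15: (-20.849,-22.849) -> (-10.243,-12.243) [heading=225, draw]
FD 12: (-10.243,-12.243) -> (-18.728,-20.728) [heading=225, draw]
Final: pos=(-18.728,-20.728), heading=225, 5 segment(s) drawn
Segments drawn: 5

Answer: 5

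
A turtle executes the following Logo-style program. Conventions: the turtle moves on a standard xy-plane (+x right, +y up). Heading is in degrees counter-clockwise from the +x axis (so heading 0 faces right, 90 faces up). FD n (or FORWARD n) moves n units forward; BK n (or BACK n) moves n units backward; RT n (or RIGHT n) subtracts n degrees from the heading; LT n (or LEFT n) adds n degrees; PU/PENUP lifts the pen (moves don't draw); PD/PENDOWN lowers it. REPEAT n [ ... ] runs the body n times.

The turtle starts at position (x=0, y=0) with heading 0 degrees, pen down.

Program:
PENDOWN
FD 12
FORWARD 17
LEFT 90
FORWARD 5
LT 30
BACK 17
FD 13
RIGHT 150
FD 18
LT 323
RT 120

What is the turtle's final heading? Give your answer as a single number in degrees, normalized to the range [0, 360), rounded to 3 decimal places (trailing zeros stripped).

Executing turtle program step by step:
Start: pos=(0,0), heading=0, pen down
PD: pen down
FD 12: (0,0) -> (12,0) [heading=0, draw]
FD 17: (12,0) -> (29,0) [heading=0, draw]
LT 90: heading 0 -> 90
FD 5: (29,0) -> (29,5) [heading=90, draw]
LT 30: heading 90 -> 120
BK 17: (29,5) -> (37.5,-9.722) [heading=120, draw]
FD 13: (37.5,-9.722) -> (31,1.536) [heading=120, draw]
RT 150: heading 120 -> 330
FD 18: (31,1.536) -> (46.588,-7.464) [heading=330, draw]
LT 323: heading 330 -> 293
RT 120: heading 293 -> 173
Final: pos=(46.588,-7.464), heading=173, 6 segment(s) drawn

Answer: 173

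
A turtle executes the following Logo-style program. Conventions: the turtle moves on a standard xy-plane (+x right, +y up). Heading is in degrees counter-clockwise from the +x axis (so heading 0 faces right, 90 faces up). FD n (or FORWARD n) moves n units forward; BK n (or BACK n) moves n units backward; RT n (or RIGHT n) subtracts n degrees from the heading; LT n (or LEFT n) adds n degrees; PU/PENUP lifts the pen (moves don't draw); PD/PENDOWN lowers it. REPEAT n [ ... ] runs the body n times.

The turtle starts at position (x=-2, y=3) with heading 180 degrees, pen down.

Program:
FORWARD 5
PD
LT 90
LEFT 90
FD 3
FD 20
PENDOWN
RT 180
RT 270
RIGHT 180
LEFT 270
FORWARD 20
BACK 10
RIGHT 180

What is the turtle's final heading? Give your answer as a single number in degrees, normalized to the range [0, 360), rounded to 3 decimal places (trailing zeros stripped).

Answer: 180

Derivation:
Executing turtle program step by step:
Start: pos=(-2,3), heading=180, pen down
FD 5: (-2,3) -> (-7,3) [heading=180, draw]
PD: pen down
LT 90: heading 180 -> 270
LT 90: heading 270 -> 0
FD 3: (-7,3) -> (-4,3) [heading=0, draw]
FD 20: (-4,3) -> (16,3) [heading=0, draw]
PD: pen down
RT 180: heading 0 -> 180
RT 270: heading 180 -> 270
RT 180: heading 270 -> 90
LT 270: heading 90 -> 0
FD 20: (16,3) -> (36,3) [heading=0, draw]
BK 10: (36,3) -> (26,3) [heading=0, draw]
RT 180: heading 0 -> 180
Final: pos=(26,3), heading=180, 5 segment(s) drawn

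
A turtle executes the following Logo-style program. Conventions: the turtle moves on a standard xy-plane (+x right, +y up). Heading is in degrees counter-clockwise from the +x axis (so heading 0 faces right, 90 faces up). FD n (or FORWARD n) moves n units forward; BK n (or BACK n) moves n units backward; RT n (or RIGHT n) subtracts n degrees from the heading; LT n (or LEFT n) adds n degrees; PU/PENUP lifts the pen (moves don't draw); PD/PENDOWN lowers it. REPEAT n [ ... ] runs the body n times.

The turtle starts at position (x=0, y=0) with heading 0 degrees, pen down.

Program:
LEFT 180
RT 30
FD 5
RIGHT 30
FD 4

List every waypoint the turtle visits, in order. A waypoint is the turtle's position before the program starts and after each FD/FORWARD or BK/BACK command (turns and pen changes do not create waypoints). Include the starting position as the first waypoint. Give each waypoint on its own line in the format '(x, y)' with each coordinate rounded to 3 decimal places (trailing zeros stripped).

Executing turtle program step by step:
Start: pos=(0,0), heading=0, pen down
LT 180: heading 0 -> 180
RT 30: heading 180 -> 150
FD 5: (0,0) -> (-4.33,2.5) [heading=150, draw]
RT 30: heading 150 -> 120
FD 4: (-4.33,2.5) -> (-6.33,5.964) [heading=120, draw]
Final: pos=(-6.33,5.964), heading=120, 2 segment(s) drawn
Waypoints (3 total):
(0, 0)
(-4.33, 2.5)
(-6.33, 5.964)

Answer: (0, 0)
(-4.33, 2.5)
(-6.33, 5.964)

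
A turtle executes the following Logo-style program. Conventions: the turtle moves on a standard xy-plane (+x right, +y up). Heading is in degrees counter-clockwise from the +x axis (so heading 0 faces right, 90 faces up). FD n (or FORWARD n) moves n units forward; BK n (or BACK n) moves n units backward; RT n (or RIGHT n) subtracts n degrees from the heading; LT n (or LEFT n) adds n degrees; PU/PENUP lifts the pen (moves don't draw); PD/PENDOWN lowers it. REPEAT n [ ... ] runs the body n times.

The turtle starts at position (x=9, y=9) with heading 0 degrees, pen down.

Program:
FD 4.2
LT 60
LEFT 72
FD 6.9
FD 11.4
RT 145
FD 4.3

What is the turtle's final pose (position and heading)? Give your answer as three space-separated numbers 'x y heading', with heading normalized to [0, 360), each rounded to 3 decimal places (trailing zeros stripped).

Answer: 5.145 21.632 347

Derivation:
Executing turtle program step by step:
Start: pos=(9,9), heading=0, pen down
FD 4.2: (9,9) -> (13.2,9) [heading=0, draw]
LT 60: heading 0 -> 60
LT 72: heading 60 -> 132
FD 6.9: (13.2,9) -> (8.583,14.128) [heading=132, draw]
FD 11.4: (8.583,14.128) -> (0.955,22.6) [heading=132, draw]
RT 145: heading 132 -> 347
FD 4.3: (0.955,22.6) -> (5.145,21.632) [heading=347, draw]
Final: pos=(5.145,21.632), heading=347, 4 segment(s) drawn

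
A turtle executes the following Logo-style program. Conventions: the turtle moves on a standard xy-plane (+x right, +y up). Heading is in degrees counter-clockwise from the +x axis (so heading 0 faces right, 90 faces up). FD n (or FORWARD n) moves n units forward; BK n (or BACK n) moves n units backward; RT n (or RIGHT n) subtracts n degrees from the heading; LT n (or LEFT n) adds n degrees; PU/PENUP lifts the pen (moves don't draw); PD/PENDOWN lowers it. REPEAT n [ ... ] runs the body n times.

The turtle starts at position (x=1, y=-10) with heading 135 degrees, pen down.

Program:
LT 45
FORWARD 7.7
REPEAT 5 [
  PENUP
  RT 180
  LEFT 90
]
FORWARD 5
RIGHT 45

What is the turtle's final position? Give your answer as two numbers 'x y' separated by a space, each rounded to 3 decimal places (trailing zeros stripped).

Executing turtle program step by step:
Start: pos=(1,-10), heading=135, pen down
LT 45: heading 135 -> 180
FD 7.7: (1,-10) -> (-6.7,-10) [heading=180, draw]
REPEAT 5 [
  -- iteration 1/5 --
  PU: pen up
  RT 180: heading 180 -> 0
  LT 90: heading 0 -> 90
  -- iteration 2/5 --
  PU: pen up
  RT 180: heading 90 -> 270
  LT 90: heading 270 -> 0
  -- iteration 3/5 --
  PU: pen up
  RT 180: heading 0 -> 180
  LT 90: heading 180 -> 270
  -- iteration 4/5 --
  PU: pen up
  RT 180: heading 270 -> 90
  LT 90: heading 90 -> 180
  -- iteration 5/5 --
  PU: pen up
  RT 180: heading 180 -> 0
  LT 90: heading 0 -> 90
]
FD 5: (-6.7,-10) -> (-6.7,-5) [heading=90, move]
RT 45: heading 90 -> 45
Final: pos=(-6.7,-5), heading=45, 1 segment(s) drawn

Answer: -6.7 -5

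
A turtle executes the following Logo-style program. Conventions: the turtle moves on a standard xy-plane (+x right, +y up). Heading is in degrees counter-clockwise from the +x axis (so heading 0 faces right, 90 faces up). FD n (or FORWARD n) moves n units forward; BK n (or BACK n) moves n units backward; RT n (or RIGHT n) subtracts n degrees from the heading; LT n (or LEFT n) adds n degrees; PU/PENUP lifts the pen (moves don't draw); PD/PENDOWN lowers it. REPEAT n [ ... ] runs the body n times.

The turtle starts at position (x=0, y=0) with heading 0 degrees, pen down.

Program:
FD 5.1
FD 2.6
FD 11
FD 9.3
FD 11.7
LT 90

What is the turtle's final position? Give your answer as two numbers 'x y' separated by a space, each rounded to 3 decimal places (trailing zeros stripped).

Executing turtle program step by step:
Start: pos=(0,0), heading=0, pen down
FD 5.1: (0,0) -> (5.1,0) [heading=0, draw]
FD 2.6: (5.1,0) -> (7.7,0) [heading=0, draw]
FD 11: (7.7,0) -> (18.7,0) [heading=0, draw]
FD 9.3: (18.7,0) -> (28,0) [heading=0, draw]
FD 11.7: (28,0) -> (39.7,0) [heading=0, draw]
LT 90: heading 0 -> 90
Final: pos=(39.7,0), heading=90, 5 segment(s) drawn

Answer: 39.7 0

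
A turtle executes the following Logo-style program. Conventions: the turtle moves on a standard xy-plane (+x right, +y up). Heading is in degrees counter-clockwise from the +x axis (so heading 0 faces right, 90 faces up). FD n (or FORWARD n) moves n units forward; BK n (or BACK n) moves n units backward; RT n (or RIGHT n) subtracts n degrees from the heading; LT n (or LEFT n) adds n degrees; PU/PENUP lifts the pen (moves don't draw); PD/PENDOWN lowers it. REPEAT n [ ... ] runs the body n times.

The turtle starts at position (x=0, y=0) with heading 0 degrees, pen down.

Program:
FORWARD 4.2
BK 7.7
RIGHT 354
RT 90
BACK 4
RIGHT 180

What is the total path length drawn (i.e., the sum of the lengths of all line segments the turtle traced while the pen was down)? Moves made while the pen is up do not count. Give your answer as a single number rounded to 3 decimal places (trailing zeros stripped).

Executing turtle program step by step:
Start: pos=(0,0), heading=0, pen down
FD 4.2: (0,0) -> (4.2,0) [heading=0, draw]
BK 7.7: (4.2,0) -> (-3.5,0) [heading=0, draw]
RT 354: heading 0 -> 6
RT 90: heading 6 -> 276
BK 4: (-3.5,0) -> (-3.918,3.978) [heading=276, draw]
RT 180: heading 276 -> 96
Final: pos=(-3.918,3.978), heading=96, 3 segment(s) drawn

Segment lengths:
  seg 1: (0,0) -> (4.2,0), length = 4.2
  seg 2: (4.2,0) -> (-3.5,0), length = 7.7
  seg 3: (-3.5,0) -> (-3.918,3.978), length = 4
Total = 15.9

Answer: 15.9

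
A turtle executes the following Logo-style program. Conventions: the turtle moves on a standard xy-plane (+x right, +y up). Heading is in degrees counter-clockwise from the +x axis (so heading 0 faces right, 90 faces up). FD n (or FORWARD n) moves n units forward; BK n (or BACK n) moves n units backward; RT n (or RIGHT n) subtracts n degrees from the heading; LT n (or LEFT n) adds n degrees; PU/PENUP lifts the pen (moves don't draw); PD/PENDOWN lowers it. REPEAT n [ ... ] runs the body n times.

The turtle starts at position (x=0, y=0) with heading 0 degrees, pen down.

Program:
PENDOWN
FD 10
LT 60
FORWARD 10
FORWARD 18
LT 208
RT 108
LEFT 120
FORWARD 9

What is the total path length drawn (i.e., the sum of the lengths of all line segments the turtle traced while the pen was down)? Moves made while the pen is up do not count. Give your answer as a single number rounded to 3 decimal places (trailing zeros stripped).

Executing turtle program step by step:
Start: pos=(0,0), heading=0, pen down
PD: pen down
FD 10: (0,0) -> (10,0) [heading=0, draw]
LT 60: heading 0 -> 60
FD 10: (10,0) -> (15,8.66) [heading=60, draw]
FD 18: (15,8.66) -> (24,24.249) [heading=60, draw]
LT 208: heading 60 -> 268
RT 108: heading 268 -> 160
LT 120: heading 160 -> 280
FD 9: (24,24.249) -> (25.563,15.385) [heading=280, draw]
Final: pos=(25.563,15.385), heading=280, 4 segment(s) drawn

Segment lengths:
  seg 1: (0,0) -> (10,0), length = 10
  seg 2: (10,0) -> (15,8.66), length = 10
  seg 3: (15,8.66) -> (24,24.249), length = 18
  seg 4: (24,24.249) -> (25.563,15.385), length = 9
Total = 47

Answer: 47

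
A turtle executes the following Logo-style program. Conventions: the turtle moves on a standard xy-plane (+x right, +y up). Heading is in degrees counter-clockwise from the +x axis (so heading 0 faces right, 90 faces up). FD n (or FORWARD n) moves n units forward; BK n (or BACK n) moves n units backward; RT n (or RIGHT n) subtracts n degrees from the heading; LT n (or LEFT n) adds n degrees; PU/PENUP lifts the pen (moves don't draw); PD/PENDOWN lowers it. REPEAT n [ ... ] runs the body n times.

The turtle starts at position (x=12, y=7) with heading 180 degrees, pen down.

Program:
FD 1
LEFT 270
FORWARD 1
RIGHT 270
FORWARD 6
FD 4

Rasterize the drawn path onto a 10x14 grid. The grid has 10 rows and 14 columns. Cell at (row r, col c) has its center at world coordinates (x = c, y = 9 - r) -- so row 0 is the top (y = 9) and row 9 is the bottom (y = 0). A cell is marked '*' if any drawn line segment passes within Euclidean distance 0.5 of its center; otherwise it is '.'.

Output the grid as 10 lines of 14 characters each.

Answer: ..............
.***********..
...........**.
..............
..............
..............
..............
..............
..............
..............

Derivation:
Segment 0: (12,7) -> (11,7)
Segment 1: (11,7) -> (11,8)
Segment 2: (11,8) -> (5,8)
Segment 3: (5,8) -> (1,8)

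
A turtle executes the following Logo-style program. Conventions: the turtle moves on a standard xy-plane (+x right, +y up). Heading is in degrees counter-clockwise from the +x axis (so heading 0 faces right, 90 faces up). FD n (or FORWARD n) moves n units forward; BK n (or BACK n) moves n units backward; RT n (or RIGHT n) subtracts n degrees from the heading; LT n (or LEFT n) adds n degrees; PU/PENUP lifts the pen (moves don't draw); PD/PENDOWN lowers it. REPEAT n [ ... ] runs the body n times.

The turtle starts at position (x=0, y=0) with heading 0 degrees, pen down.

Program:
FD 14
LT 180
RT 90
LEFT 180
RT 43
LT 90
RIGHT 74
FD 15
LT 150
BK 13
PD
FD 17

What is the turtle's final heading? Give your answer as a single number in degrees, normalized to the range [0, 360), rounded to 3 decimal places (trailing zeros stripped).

Executing turtle program step by step:
Start: pos=(0,0), heading=0, pen down
FD 14: (0,0) -> (14,0) [heading=0, draw]
LT 180: heading 0 -> 180
RT 90: heading 180 -> 90
LT 180: heading 90 -> 270
RT 43: heading 270 -> 227
LT 90: heading 227 -> 317
RT 74: heading 317 -> 243
FD 15: (14,0) -> (7.19,-13.365) [heading=243, draw]
LT 150: heading 243 -> 33
BK 13: (7.19,-13.365) -> (-3.713,-20.445) [heading=33, draw]
PD: pen down
FD 17: (-3.713,-20.445) -> (10.545,-11.187) [heading=33, draw]
Final: pos=(10.545,-11.187), heading=33, 4 segment(s) drawn

Answer: 33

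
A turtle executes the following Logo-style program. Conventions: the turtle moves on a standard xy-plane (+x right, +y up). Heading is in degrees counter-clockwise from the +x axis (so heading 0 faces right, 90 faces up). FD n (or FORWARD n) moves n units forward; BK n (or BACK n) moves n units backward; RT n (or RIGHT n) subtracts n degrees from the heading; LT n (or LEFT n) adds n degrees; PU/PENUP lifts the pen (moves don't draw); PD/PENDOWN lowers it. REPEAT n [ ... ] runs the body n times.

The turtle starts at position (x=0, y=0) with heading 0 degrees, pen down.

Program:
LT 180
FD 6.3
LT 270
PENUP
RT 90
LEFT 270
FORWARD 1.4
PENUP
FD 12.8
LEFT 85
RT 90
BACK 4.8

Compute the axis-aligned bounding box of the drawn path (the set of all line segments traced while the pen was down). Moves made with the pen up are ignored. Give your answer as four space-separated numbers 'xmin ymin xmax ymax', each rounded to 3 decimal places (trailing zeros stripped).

Executing turtle program step by step:
Start: pos=(0,0), heading=0, pen down
LT 180: heading 0 -> 180
FD 6.3: (0,0) -> (-6.3,0) [heading=180, draw]
LT 270: heading 180 -> 90
PU: pen up
RT 90: heading 90 -> 0
LT 270: heading 0 -> 270
FD 1.4: (-6.3,0) -> (-6.3,-1.4) [heading=270, move]
PU: pen up
FD 12.8: (-6.3,-1.4) -> (-6.3,-14.2) [heading=270, move]
LT 85: heading 270 -> 355
RT 90: heading 355 -> 265
BK 4.8: (-6.3,-14.2) -> (-5.882,-9.418) [heading=265, move]
Final: pos=(-5.882,-9.418), heading=265, 1 segment(s) drawn

Segment endpoints: x in {-6.3, 0}, y in {0, 0}
xmin=-6.3, ymin=0, xmax=0, ymax=0

Answer: -6.3 0 0 0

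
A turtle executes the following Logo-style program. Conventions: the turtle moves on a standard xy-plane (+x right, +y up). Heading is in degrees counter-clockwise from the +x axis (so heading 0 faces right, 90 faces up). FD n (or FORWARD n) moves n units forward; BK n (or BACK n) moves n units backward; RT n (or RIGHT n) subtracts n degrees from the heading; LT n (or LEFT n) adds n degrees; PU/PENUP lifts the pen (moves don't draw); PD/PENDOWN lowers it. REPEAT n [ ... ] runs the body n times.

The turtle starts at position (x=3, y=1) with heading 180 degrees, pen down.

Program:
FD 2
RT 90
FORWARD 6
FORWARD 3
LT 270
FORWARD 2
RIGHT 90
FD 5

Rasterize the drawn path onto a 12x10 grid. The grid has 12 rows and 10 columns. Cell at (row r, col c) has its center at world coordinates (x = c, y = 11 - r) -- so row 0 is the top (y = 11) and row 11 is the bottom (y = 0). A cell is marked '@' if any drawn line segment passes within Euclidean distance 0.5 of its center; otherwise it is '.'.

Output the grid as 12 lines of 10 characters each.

Answer: ..........
.@@@......
.@.@......
.@.@......
.@.@......
.@.@......
.@.@......
.@........
.@........
.@........
.@@@......
..........

Derivation:
Segment 0: (3,1) -> (1,1)
Segment 1: (1,1) -> (1,7)
Segment 2: (1,7) -> (1,10)
Segment 3: (1,10) -> (3,10)
Segment 4: (3,10) -> (3,5)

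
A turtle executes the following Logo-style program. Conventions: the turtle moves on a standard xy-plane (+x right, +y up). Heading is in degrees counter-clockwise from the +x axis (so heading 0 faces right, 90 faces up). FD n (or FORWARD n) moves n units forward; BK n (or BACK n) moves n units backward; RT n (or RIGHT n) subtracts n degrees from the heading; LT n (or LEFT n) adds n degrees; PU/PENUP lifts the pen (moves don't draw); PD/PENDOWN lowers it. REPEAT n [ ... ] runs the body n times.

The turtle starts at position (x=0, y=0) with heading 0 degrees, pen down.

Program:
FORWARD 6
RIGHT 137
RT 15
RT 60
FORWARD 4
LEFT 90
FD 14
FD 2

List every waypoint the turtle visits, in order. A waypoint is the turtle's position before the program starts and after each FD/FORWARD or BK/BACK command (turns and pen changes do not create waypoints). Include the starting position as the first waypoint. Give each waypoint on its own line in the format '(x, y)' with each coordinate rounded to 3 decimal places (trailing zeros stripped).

Answer: (0, 0)
(6, 0)
(2.608, 2.12)
(-4.811, -9.753)
(-5.871, -11.449)

Derivation:
Executing turtle program step by step:
Start: pos=(0,0), heading=0, pen down
FD 6: (0,0) -> (6,0) [heading=0, draw]
RT 137: heading 0 -> 223
RT 15: heading 223 -> 208
RT 60: heading 208 -> 148
FD 4: (6,0) -> (2.608,2.12) [heading=148, draw]
LT 90: heading 148 -> 238
FD 14: (2.608,2.12) -> (-4.811,-9.753) [heading=238, draw]
FD 2: (-4.811,-9.753) -> (-5.871,-11.449) [heading=238, draw]
Final: pos=(-5.871,-11.449), heading=238, 4 segment(s) drawn
Waypoints (5 total):
(0, 0)
(6, 0)
(2.608, 2.12)
(-4.811, -9.753)
(-5.871, -11.449)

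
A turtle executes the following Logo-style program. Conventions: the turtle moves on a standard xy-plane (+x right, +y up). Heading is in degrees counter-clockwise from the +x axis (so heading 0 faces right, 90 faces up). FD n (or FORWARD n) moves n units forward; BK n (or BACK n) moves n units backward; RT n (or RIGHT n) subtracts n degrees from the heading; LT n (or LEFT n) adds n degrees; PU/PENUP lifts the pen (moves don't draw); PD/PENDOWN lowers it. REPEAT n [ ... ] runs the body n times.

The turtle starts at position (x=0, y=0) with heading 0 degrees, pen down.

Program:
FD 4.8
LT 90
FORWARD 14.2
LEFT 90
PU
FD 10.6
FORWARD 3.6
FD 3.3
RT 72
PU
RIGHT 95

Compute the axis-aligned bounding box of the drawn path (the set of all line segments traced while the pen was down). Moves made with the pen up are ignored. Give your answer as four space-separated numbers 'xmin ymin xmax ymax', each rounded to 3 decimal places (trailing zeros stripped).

Executing turtle program step by step:
Start: pos=(0,0), heading=0, pen down
FD 4.8: (0,0) -> (4.8,0) [heading=0, draw]
LT 90: heading 0 -> 90
FD 14.2: (4.8,0) -> (4.8,14.2) [heading=90, draw]
LT 90: heading 90 -> 180
PU: pen up
FD 10.6: (4.8,14.2) -> (-5.8,14.2) [heading=180, move]
FD 3.6: (-5.8,14.2) -> (-9.4,14.2) [heading=180, move]
FD 3.3: (-9.4,14.2) -> (-12.7,14.2) [heading=180, move]
RT 72: heading 180 -> 108
PU: pen up
RT 95: heading 108 -> 13
Final: pos=(-12.7,14.2), heading=13, 2 segment(s) drawn

Segment endpoints: x in {0, 4.8, 4.8}, y in {0, 14.2}
xmin=0, ymin=0, xmax=4.8, ymax=14.2

Answer: 0 0 4.8 14.2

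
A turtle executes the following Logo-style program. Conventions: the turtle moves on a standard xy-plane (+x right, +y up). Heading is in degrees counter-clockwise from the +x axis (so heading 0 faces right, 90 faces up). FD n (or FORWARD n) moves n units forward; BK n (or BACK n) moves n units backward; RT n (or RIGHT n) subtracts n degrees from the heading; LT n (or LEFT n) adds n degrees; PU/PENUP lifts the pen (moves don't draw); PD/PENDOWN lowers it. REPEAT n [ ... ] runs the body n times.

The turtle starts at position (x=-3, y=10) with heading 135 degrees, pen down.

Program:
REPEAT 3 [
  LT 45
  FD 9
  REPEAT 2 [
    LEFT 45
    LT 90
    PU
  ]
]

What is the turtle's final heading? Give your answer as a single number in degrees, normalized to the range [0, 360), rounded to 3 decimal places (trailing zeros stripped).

Executing turtle program step by step:
Start: pos=(-3,10), heading=135, pen down
REPEAT 3 [
  -- iteration 1/3 --
  LT 45: heading 135 -> 180
  FD 9: (-3,10) -> (-12,10) [heading=180, draw]
  REPEAT 2 [
    -- iteration 1/2 --
    LT 45: heading 180 -> 225
    LT 90: heading 225 -> 315
    PU: pen up
    -- iteration 2/2 --
    LT 45: heading 315 -> 0
    LT 90: heading 0 -> 90
    PU: pen up
  ]
  -- iteration 2/3 --
  LT 45: heading 90 -> 135
  FD 9: (-12,10) -> (-18.364,16.364) [heading=135, move]
  REPEAT 2 [
    -- iteration 1/2 --
    LT 45: heading 135 -> 180
    LT 90: heading 180 -> 270
    PU: pen up
    -- iteration 2/2 --
    LT 45: heading 270 -> 315
    LT 90: heading 315 -> 45
    PU: pen up
  ]
  -- iteration 3/3 --
  LT 45: heading 45 -> 90
  FD 9: (-18.364,16.364) -> (-18.364,25.364) [heading=90, move]
  REPEAT 2 [
    -- iteration 1/2 --
    LT 45: heading 90 -> 135
    LT 90: heading 135 -> 225
    PU: pen up
    -- iteration 2/2 --
    LT 45: heading 225 -> 270
    LT 90: heading 270 -> 0
    PU: pen up
  ]
]
Final: pos=(-18.364,25.364), heading=0, 1 segment(s) drawn

Answer: 0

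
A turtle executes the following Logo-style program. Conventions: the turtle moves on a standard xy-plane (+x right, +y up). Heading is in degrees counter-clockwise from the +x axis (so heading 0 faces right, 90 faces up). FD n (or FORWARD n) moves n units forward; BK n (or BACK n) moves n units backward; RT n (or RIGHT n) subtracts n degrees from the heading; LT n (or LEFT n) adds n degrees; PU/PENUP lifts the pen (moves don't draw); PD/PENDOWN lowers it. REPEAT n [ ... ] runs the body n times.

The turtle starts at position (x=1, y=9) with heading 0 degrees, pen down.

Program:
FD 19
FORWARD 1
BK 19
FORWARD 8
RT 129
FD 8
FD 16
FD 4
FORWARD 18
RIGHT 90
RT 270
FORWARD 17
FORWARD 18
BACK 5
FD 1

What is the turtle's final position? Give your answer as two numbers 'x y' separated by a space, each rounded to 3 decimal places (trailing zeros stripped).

Executing turtle program step by step:
Start: pos=(1,9), heading=0, pen down
FD 19: (1,9) -> (20,9) [heading=0, draw]
FD 1: (20,9) -> (21,9) [heading=0, draw]
BK 19: (21,9) -> (2,9) [heading=0, draw]
FD 8: (2,9) -> (10,9) [heading=0, draw]
RT 129: heading 0 -> 231
FD 8: (10,9) -> (4.965,2.783) [heading=231, draw]
FD 16: (4.965,2.783) -> (-5.104,-9.652) [heading=231, draw]
FD 4: (-5.104,-9.652) -> (-7.621,-12.76) [heading=231, draw]
FD 18: (-7.621,-12.76) -> (-18.949,-26.749) [heading=231, draw]
RT 90: heading 231 -> 141
RT 270: heading 141 -> 231
FD 17: (-18.949,-26.749) -> (-29.647,-39.96) [heading=231, draw]
FD 18: (-29.647,-39.96) -> (-40.975,-53.949) [heading=231, draw]
BK 5: (-40.975,-53.949) -> (-37.828,-50.063) [heading=231, draw]
FD 1: (-37.828,-50.063) -> (-38.458,-50.84) [heading=231, draw]
Final: pos=(-38.458,-50.84), heading=231, 12 segment(s) drawn

Answer: -38.458 -50.84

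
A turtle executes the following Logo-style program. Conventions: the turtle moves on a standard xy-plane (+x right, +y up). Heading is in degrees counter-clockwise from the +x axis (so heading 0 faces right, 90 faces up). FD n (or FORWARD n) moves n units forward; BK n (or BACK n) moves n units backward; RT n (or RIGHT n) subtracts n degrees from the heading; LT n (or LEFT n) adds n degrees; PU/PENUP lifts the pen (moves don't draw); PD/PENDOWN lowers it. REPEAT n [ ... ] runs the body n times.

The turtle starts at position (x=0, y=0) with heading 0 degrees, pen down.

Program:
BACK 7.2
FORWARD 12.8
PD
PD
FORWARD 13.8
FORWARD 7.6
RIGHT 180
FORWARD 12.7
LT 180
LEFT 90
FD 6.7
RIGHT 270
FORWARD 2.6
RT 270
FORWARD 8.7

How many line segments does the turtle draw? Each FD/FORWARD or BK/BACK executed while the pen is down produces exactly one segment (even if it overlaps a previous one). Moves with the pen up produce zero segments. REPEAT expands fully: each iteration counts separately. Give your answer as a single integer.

Answer: 8

Derivation:
Executing turtle program step by step:
Start: pos=(0,0), heading=0, pen down
BK 7.2: (0,0) -> (-7.2,0) [heading=0, draw]
FD 12.8: (-7.2,0) -> (5.6,0) [heading=0, draw]
PD: pen down
PD: pen down
FD 13.8: (5.6,0) -> (19.4,0) [heading=0, draw]
FD 7.6: (19.4,0) -> (27,0) [heading=0, draw]
RT 180: heading 0 -> 180
FD 12.7: (27,0) -> (14.3,0) [heading=180, draw]
LT 180: heading 180 -> 0
LT 90: heading 0 -> 90
FD 6.7: (14.3,0) -> (14.3,6.7) [heading=90, draw]
RT 270: heading 90 -> 180
FD 2.6: (14.3,6.7) -> (11.7,6.7) [heading=180, draw]
RT 270: heading 180 -> 270
FD 8.7: (11.7,6.7) -> (11.7,-2) [heading=270, draw]
Final: pos=(11.7,-2), heading=270, 8 segment(s) drawn
Segments drawn: 8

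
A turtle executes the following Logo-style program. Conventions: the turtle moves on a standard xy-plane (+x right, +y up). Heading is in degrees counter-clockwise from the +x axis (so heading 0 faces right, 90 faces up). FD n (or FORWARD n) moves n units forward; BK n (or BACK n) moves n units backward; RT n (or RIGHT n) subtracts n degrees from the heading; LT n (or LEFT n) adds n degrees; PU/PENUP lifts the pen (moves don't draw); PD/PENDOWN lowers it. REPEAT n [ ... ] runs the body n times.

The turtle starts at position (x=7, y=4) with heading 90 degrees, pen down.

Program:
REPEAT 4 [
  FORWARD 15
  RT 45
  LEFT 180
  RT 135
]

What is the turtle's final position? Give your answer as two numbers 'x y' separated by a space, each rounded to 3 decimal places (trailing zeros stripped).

Executing turtle program step by step:
Start: pos=(7,4), heading=90, pen down
REPEAT 4 [
  -- iteration 1/4 --
  FD 15: (7,4) -> (7,19) [heading=90, draw]
  RT 45: heading 90 -> 45
  LT 180: heading 45 -> 225
  RT 135: heading 225 -> 90
  -- iteration 2/4 --
  FD 15: (7,19) -> (7,34) [heading=90, draw]
  RT 45: heading 90 -> 45
  LT 180: heading 45 -> 225
  RT 135: heading 225 -> 90
  -- iteration 3/4 --
  FD 15: (7,34) -> (7,49) [heading=90, draw]
  RT 45: heading 90 -> 45
  LT 180: heading 45 -> 225
  RT 135: heading 225 -> 90
  -- iteration 4/4 --
  FD 15: (7,49) -> (7,64) [heading=90, draw]
  RT 45: heading 90 -> 45
  LT 180: heading 45 -> 225
  RT 135: heading 225 -> 90
]
Final: pos=(7,64), heading=90, 4 segment(s) drawn

Answer: 7 64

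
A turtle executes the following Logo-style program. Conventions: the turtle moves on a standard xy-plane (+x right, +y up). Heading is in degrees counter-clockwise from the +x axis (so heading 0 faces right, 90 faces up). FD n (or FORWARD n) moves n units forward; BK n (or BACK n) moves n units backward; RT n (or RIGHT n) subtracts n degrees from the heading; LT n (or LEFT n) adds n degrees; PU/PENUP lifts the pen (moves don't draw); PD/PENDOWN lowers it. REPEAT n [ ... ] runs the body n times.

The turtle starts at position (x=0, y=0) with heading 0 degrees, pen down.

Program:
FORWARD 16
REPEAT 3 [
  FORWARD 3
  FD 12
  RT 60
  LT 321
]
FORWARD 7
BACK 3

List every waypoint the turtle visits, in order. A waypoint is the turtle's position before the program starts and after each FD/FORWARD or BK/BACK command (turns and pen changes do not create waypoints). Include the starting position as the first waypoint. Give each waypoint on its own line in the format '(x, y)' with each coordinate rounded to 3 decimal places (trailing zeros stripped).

Executing turtle program step by step:
Start: pos=(0,0), heading=0, pen down
FD 16: (0,0) -> (16,0) [heading=0, draw]
REPEAT 3 [
  -- iteration 1/3 --
  FD 3: (16,0) -> (19,0) [heading=0, draw]
  FD 12: (19,0) -> (31,0) [heading=0, draw]
  RT 60: heading 0 -> 300
  LT 321: heading 300 -> 261
  -- iteration 2/3 --
  FD 3: (31,0) -> (30.531,-2.963) [heading=261, draw]
  FD 12: (30.531,-2.963) -> (28.653,-14.815) [heading=261, draw]
  RT 60: heading 261 -> 201
  LT 321: heading 201 -> 162
  -- iteration 3/3 --
  FD 3: (28.653,-14.815) -> (25.8,-13.888) [heading=162, draw]
  FD 12: (25.8,-13.888) -> (14.388,-10.18) [heading=162, draw]
  RT 60: heading 162 -> 102
  LT 321: heading 102 -> 63
]
FD 7: (14.388,-10.18) -> (17.566,-3.943) [heading=63, draw]
BK 3: (17.566,-3.943) -> (16.204,-6.616) [heading=63, draw]
Final: pos=(16.204,-6.616), heading=63, 9 segment(s) drawn
Waypoints (10 total):
(0, 0)
(16, 0)
(19, 0)
(31, 0)
(30.531, -2.963)
(28.653, -14.815)
(25.8, -13.888)
(14.388, -10.18)
(17.566, -3.943)
(16.204, -6.616)

Answer: (0, 0)
(16, 0)
(19, 0)
(31, 0)
(30.531, -2.963)
(28.653, -14.815)
(25.8, -13.888)
(14.388, -10.18)
(17.566, -3.943)
(16.204, -6.616)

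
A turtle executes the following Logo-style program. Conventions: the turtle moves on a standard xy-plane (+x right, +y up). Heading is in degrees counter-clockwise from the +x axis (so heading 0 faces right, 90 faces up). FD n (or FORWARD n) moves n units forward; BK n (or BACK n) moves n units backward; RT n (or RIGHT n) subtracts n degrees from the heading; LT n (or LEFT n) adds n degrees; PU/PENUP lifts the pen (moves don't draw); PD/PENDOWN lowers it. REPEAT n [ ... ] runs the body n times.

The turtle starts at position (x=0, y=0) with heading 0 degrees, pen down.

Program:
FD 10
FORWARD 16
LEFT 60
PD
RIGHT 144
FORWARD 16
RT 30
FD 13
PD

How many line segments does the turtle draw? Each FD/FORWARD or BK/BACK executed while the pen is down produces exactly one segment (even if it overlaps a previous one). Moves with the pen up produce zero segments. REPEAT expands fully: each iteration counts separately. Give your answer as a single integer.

Answer: 4

Derivation:
Executing turtle program step by step:
Start: pos=(0,0), heading=0, pen down
FD 10: (0,0) -> (10,0) [heading=0, draw]
FD 16: (10,0) -> (26,0) [heading=0, draw]
LT 60: heading 0 -> 60
PD: pen down
RT 144: heading 60 -> 276
FD 16: (26,0) -> (27.672,-15.912) [heading=276, draw]
RT 30: heading 276 -> 246
FD 13: (27.672,-15.912) -> (22.385,-27.788) [heading=246, draw]
PD: pen down
Final: pos=(22.385,-27.788), heading=246, 4 segment(s) drawn
Segments drawn: 4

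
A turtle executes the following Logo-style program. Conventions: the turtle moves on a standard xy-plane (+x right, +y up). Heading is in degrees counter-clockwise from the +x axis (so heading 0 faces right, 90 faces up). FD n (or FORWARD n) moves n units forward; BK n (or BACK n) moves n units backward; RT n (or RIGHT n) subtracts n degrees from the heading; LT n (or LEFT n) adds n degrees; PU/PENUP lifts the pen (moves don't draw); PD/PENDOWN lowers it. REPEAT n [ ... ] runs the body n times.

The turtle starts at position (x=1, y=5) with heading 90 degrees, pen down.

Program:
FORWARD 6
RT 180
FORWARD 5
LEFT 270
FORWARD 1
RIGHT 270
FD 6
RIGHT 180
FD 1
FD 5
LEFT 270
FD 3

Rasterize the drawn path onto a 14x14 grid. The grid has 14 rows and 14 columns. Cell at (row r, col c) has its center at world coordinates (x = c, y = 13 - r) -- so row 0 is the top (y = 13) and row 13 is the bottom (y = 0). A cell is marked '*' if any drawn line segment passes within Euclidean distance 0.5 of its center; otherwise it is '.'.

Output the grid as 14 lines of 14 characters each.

Answer: ..............
..............
.*............
.*............
.*............
.*............
.*............
****..........
**............
*.............
*.............
*.............
*.............
*.............

Derivation:
Segment 0: (1,5) -> (1,11)
Segment 1: (1,11) -> (1,6)
Segment 2: (1,6) -> (0,6)
Segment 3: (0,6) -> (0,0)
Segment 4: (0,0) -> (0,1)
Segment 5: (0,1) -> (-0,6)
Segment 6: (-0,6) -> (3,6)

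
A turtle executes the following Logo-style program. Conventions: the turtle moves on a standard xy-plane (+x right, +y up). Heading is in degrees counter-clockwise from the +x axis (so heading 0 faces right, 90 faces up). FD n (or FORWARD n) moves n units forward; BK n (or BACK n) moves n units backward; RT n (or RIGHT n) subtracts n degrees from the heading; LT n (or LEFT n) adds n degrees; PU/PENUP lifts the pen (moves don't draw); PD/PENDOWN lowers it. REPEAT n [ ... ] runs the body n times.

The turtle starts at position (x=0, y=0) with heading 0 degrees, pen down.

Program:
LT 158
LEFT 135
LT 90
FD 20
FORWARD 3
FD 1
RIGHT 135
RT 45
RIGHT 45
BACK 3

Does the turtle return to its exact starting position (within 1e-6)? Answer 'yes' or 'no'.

Answer: no

Derivation:
Executing turtle program step by step:
Start: pos=(0,0), heading=0, pen down
LT 158: heading 0 -> 158
LT 135: heading 158 -> 293
LT 90: heading 293 -> 23
FD 20: (0,0) -> (18.41,7.815) [heading=23, draw]
FD 3: (18.41,7.815) -> (21.172,8.987) [heading=23, draw]
FD 1: (21.172,8.987) -> (22.092,9.378) [heading=23, draw]
RT 135: heading 23 -> 248
RT 45: heading 248 -> 203
RT 45: heading 203 -> 158
BK 3: (22.092,9.378) -> (24.874,8.254) [heading=158, draw]
Final: pos=(24.874,8.254), heading=158, 4 segment(s) drawn

Start position: (0, 0)
Final position: (24.874, 8.254)
Distance = 26.207; >= 1e-6 -> NOT closed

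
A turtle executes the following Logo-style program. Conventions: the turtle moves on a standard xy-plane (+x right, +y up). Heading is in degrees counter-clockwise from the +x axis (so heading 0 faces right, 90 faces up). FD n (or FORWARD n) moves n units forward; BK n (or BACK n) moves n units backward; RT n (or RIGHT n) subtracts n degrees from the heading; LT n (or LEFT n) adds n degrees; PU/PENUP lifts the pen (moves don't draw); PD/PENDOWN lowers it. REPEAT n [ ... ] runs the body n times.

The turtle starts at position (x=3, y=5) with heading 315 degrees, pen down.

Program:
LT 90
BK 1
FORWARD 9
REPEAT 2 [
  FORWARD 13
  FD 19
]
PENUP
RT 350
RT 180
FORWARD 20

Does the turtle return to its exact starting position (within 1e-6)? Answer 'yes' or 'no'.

Executing turtle program step by step:
Start: pos=(3,5), heading=315, pen down
LT 90: heading 315 -> 45
BK 1: (3,5) -> (2.293,4.293) [heading=45, draw]
FD 9: (2.293,4.293) -> (8.657,10.657) [heading=45, draw]
REPEAT 2 [
  -- iteration 1/2 --
  FD 13: (8.657,10.657) -> (17.849,19.849) [heading=45, draw]
  FD 19: (17.849,19.849) -> (31.284,33.284) [heading=45, draw]
  -- iteration 2/2 --
  FD 13: (31.284,33.284) -> (40.477,42.477) [heading=45, draw]
  FD 19: (40.477,42.477) -> (53.912,55.912) [heading=45, draw]
]
PU: pen up
RT 350: heading 45 -> 55
RT 180: heading 55 -> 235
FD 20: (53.912,55.912) -> (42.44,39.529) [heading=235, move]
Final: pos=(42.44,39.529), heading=235, 6 segment(s) drawn

Start position: (3, 5)
Final position: (42.44, 39.529)
Distance = 52.419; >= 1e-6 -> NOT closed

Answer: no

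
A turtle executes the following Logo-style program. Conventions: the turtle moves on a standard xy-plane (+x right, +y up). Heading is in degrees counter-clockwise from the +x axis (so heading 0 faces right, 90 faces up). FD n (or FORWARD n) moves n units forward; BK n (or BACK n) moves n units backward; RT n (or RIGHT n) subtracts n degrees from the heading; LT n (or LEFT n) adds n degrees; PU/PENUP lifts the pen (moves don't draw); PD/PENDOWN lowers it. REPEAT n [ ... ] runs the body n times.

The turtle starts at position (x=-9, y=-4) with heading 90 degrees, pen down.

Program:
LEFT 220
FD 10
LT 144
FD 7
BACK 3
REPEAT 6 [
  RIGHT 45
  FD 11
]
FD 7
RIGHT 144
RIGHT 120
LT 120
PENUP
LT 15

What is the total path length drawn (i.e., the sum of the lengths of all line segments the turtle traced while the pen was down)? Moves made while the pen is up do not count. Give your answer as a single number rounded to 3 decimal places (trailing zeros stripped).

Answer: 93

Derivation:
Executing turtle program step by step:
Start: pos=(-9,-4), heading=90, pen down
LT 220: heading 90 -> 310
FD 10: (-9,-4) -> (-2.572,-11.66) [heading=310, draw]
LT 144: heading 310 -> 94
FD 7: (-2.572,-11.66) -> (-3.06,-4.677) [heading=94, draw]
BK 3: (-3.06,-4.677) -> (-2.851,-7.67) [heading=94, draw]
REPEAT 6 [
  -- iteration 1/6 --
  RT 45: heading 94 -> 49
  FD 11: (-2.851,-7.67) -> (4.365,0.632) [heading=49, draw]
  -- iteration 2/6 --
  RT 45: heading 49 -> 4
  FD 11: (4.365,0.632) -> (15.339,1.399) [heading=4, draw]
  -- iteration 3/6 --
  RT 45: heading 4 -> 319
  FD 11: (15.339,1.399) -> (23.641,-5.818) [heading=319, draw]
  -- iteration 4/6 --
  RT 45: heading 319 -> 274
  FD 11: (23.641,-5.818) -> (24.408,-16.791) [heading=274, draw]
  -- iteration 5/6 --
  RT 45: heading 274 -> 229
  FD 11: (24.408,-16.791) -> (17.191,-25.093) [heading=229, draw]
  -- iteration 6/6 --
  RT 45: heading 229 -> 184
  FD 11: (17.191,-25.093) -> (6.218,-25.86) [heading=184, draw]
]
FD 7: (6.218,-25.86) -> (-0.765,-26.348) [heading=184, draw]
RT 144: heading 184 -> 40
RT 120: heading 40 -> 280
LT 120: heading 280 -> 40
PU: pen up
LT 15: heading 40 -> 55
Final: pos=(-0.765,-26.348), heading=55, 10 segment(s) drawn

Segment lengths:
  seg 1: (-9,-4) -> (-2.572,-11.66), length = 10
  seg 2: (-2.572,-11.66) -> (-3.06,-4.677), length = 7
  seg 3: (-3.06,-4.677) -> (-2.851,-7.67), length = 3
  seg 4: (-2.851,-7.67) -> (4.365,0.632), length = 11
  seg 5: (4.365,0.632) -> (15.339,1.399), length = 11
  seg 6: (15.339,1.399) -> (23.641,-5.818), length = 11
  seg 7: (23.641,-5.818) -> (24.408,-16.791), length = 11
  seg 8: (24.408,-16.791) -> (17.191,-25.093), length = 11
  seg 9: (17.191,-25.093) -> (6.218,-25.86), length = 11
  seg 10: (6.218,-25.86) -> (-0.765,-26.348), length = 7
Total = 93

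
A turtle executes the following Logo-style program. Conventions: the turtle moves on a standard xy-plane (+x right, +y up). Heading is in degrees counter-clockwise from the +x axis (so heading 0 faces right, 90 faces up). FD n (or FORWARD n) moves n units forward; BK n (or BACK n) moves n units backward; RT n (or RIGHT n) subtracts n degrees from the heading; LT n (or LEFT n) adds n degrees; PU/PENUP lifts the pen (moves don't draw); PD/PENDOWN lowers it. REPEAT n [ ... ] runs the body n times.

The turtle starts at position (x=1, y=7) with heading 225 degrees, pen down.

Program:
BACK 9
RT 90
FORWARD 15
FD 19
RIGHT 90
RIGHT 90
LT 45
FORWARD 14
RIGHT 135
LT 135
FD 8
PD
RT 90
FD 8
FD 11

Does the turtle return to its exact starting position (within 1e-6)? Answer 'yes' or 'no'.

Answer: no

Derivation:
Executing turtle program step by step:
Start: pos=(1,7), heading=225, pen down
BK 9: (1,7) -> (7.364,13.364) [heading=225, draw]
RT 90: heading 225 -> 135
FD 15: (7.364,13.364) -> (-3.243,23.971) [heading=135, draw]
FD 19: (-3.243,23.971) -> (-16.678,37.406) [heading=135, draw]
RT 90: heading 135 -> 45
RT 90: heading 45 -> 315
LT 45: heading 315 -> 0
FD 14: (-16.678,37.406) -> (-2.678,37.406) [heading=0, draw]
RT 135: heading 0 -> 225
LT 135: heading 225 -> 0
FD 8: (-2.678,37.406) -> (5.322,37.406) [heading=0, draw]
PD: pen down
RT 90: heading 0 -> 270
FD 8: (5.322,37.406) -> (5.322,29.406) [heading=270, draw]
FD 11: (5.322,29.406) -> (5.322,18.406) [heading=270, draw]
Final: pos=(5.322,18.406), heading=270, 7 segment(s) drawn

Start position: (1, 7)
Final position: (5.322, 18.406)
Distance = 12.197; >= 1e-6 -> NOT closed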